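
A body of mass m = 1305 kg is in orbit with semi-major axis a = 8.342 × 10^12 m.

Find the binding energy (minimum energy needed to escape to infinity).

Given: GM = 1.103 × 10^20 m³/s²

Total orbital energy is E = −GMm/(2a); binding energy is E_bind = −E = GMm/(2a).
E_bind = 1.103e+20 · 1305 / (2 · 8.342e+12) J ≈ 8.628e+09 J = 8.628 GJ.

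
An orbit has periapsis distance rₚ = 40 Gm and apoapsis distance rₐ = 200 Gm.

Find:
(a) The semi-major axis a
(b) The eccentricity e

Convert to SI: rₚ = 40 Gm = 4e+10 m; rₐ = 200 Gm = 2e+11 m.
(a) a = (rₚ + rₐ) / 2 = (4e+10 + 2e+11) / 2 ≈ 1.2e+11 m = 120 Gm.
(b) e = (rₐ − rₚ) / (rₐ + rₚ) = (2e+11 − 4e+10) / (2e+11 + 4e+10) ≈ 0.6667.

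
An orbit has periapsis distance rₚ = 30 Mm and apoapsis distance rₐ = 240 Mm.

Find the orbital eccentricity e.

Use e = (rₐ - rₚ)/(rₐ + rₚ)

Convert to SI: rₚ = 30 Mm = 3e+07 m; rₐ = 240 Mm = 2.4e+08 m.
e = (rₐ − rₚ) / (rₐ + rₚ).
e = (2.4e+08 − 3e+07) / (2.4e+08 + 3e+07) = 2.1e+08 / 2.7e+08 ≈ 0.7778.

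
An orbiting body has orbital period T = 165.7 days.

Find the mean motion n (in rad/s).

Convert to SI: T = 165.7 days = 1.43165e+07 s.
n = 2π / T.
n = 2π / 1.43165e+07 s ≈ 4.389e-07 rad/s.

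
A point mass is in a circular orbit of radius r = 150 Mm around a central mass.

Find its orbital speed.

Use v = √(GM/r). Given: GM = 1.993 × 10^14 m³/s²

Convert to SI: r = 150 Mm = 1.5e+08 m.
For a circular orbit, gravity supplies the centripetal force, so v = √(GM / r).
v = √(1.993e+14 / 1.5e+08) m/s ≈ 1153 m/s = 1.153 km/s.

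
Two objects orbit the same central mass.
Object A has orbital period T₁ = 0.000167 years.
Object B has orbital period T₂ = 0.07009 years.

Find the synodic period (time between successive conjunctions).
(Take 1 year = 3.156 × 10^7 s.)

Convert to SI: T₁ = 0.000167 years = 5270.52 s; T₂ = 0.07009 years = 2.21204e+06 s.
T_syn = |T₁ · T₂ / (T₁ − T₂)|.
T_syn = |5270.52 · 2.21204e+06 / (5270.52 − 2.21204e+06)| s ≈ 5283 s = 0.0001674 years.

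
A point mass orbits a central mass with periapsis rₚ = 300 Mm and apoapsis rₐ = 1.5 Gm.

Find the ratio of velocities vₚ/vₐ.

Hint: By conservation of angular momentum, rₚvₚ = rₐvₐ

Convert to SI: rₚ = 300 Mm = 3e+08 m; rₐ = 1.5 Gm = 1.5e+09 m.
Conservation of angular momentum gives rₚvₚ = rₐvₐ, so vₚ/vₐ = rₐ/rₚ.
vₚ/vₐ = 1.5e+09 / 3e+08 ≈ 5.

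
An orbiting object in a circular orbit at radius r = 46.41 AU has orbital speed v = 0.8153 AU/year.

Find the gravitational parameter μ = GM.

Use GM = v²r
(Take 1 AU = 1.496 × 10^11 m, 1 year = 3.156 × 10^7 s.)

Convert to SI: r = 46.41 AU = 6.94294e+12 m; v = 0.8153 AU/year = 3864.67 m/s.
For a circular orbit v² = GM/r, so GM = v² · r.
GM = (3864.67)² · 6.94294e+12 m³/s² ≈ 1.037e+20 m³/s² = 1.037 × 10^20 m³/s².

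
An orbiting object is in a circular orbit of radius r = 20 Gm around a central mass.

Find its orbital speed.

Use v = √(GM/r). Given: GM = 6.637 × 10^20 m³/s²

Convert to SI: r = 20 Gm = 2e+10 m.
For a circular orbit, gravity supplies the centripetal force, so v = √(GM / r).
v = √(6.637e+20 / 2e+10) m/s ≈ 1.822e+05 m/s = 182.2 km/s.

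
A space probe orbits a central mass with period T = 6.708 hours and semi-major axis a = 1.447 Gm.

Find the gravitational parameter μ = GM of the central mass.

Convert to SI: T = 6.708 hours = 24148.8 s; a = 1.447 Gm = 1.447e+09 m.
GM = 4π² · a³ / T².
GM = 4π² · (1.447e+09)³ / (24148.8)² m³/s² ≈ 2.051e+20 m³/s² = 2.051 × 10^20 m³/s².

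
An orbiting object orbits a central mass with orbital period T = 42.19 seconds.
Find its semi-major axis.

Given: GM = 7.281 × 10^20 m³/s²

Invert Kepler's third law: a = (GM · T² / (4π²))^(1/3).
Substituting T = 42.19 s and GM = 7.281e+20 m³/s²:
a = (7.281e+20 · (42.19)² / (4π²))^(1/3) m
a ≈ 3.202e+07 m = 32.02 Mm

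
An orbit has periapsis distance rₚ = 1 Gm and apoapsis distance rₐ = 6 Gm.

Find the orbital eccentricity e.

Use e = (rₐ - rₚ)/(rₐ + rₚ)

Convert to SI: rₚ = 1 Gm = 1e+09 m; rₐ = 6 Gm = 6e+09 m.
e = (rₐ − rₚ) / (rₐ + rₚ).
e = (6e+09 − 1e+09) / (6e+09 + 1e+09) = 5e+09 / 7e+09 ≈ 0.7143.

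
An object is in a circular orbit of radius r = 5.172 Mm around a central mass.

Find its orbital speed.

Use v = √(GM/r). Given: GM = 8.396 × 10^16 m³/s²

Convert to SI: r = 5.172 Mm = 5.172e+06 m.
For a circular orbit, gravity supplies the centripetal force, so v = √(GM / r).
v = √(8.396e+16 / 5.172e+06) m/s ≈ 1.274e+05 m/s = 127.4 km/s.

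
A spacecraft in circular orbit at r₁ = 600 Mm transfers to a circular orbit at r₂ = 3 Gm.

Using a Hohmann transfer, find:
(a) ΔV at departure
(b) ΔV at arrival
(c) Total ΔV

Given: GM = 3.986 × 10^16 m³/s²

Convert to SI: r₁ = 600 Mm = 6e+08 m; r₂ = 3 Gm = 3e+09 m.
Transfer semi-major axis: a_t = (r₁ + r₂)/2 = (6e+08 + 3e+09)/2 = 1.8e+09 m.
Circular speeds: v₁ = √(GM/r₁) = 8150.66 m/s, v₂ = √(GM/r₂) = 3645.09 m/s.
Transfer speeds (vis-viva v² = GM(2/r − 1/a_t)): v₁ᵗ = 10522.5 m/s, v₂ᵗ = 2104.49 m/s.
(a) ΔV₁ = |v₁ᵗ − v₁| ≈ 2372 m/s = 2.372 km/s.
(b) ΔV₂ = |v₂ − v₂ᵗ| ≈ 1541 m/s = 1.541 km/s.
(c) ΔV_total = ΔV₁ + ΔV₂ ≈ 3912 m/s = 3.912 km/s.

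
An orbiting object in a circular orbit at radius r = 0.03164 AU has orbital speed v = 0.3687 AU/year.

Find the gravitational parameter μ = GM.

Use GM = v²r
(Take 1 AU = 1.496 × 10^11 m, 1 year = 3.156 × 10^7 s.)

Convert to SI: r = 0.03164 AU = 4.73334e+09 m; v = 0.3687 AU/year = 1747.7 m/s.
For a circular orbit v² = GM/r, so GM = v² · r.
GM = (1747.7)² · 4.73334e+09 m³/s² ≈ 1.446e+16 m³/s² = 1.446 × 10^16 m³/s².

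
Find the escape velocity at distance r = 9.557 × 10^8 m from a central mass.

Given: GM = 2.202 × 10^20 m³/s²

Escape velocity comes from setting total energy to zero: ½v² − GM/r = 0 ⇒ v_esc = √(2GM / r).
v_esc = √(2 · 2.202e+20 / 9.557e+08) m/s ≈ 6.788e+05 m/s = 678.8 km/s.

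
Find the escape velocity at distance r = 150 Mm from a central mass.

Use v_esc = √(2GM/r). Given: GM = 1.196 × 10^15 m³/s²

Convert to SI: r = 150 Mm = 1.5e+08 m.
Escape velocity comes from setting total energy to zero: ½v² − GM/r = 0 ⇒ v_esc = √(2GM / r).
v_esc = √(2 · 1.196e+15 / 1.5e+08) m/s ≈ 3993 m/s = 3.993 km/s.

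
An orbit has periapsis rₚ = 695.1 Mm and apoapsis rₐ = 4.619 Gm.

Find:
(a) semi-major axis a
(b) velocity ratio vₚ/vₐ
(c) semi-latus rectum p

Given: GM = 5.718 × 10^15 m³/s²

Convert to SI: rₚ = 695.1 Mm = 6.951e+08 m; rₐ = 4.619 Gm = 4.619e+09 m.
(a) a = (rₚ + rₐ)/2 = (6.951e+08 + 4.619e+09)/2 ≈ 2.657e+09 m
(b) Conservation of angular momentum (rₚvₚ = rₐvₐ) gives vₚ/vₐ = rₐ/rₚ = 4.619e+09/6.951e+08 ≈ 6.645
(c) From a = (rₚ + rₐ)/2 = 2.65705e+09 m and e = (rₐ − rₚ)/(rₐ + rₚ) = 0.738394, p = a(1 − e²) = 2.65705e+09 · (1 − (0.738394)²) ≈ 1.208e+09 m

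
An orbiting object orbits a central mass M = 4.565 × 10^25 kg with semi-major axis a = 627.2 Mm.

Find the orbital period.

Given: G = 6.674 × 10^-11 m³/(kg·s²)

Convert to SI: a = 627.2 Mm = 6.272e+08 m.
GM = G · M = 6.674e-11 · 4.565e+25 = 3.04668e+15 m³/s².
Kepler's third law: T = 2π √(a³ / GM).
Substituting a = 6.272e+08 m and GM = 3.04668e+15 m³/s²:
T = 2π √((6.272e+08)³ / 3.04668e+15) s
T ≈ 1.788e+06 s = 20.69 days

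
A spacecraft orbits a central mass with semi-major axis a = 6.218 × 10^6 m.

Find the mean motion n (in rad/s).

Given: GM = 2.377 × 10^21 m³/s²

n = √(GM / a³).
n = √(2.377e+21 / (6.218e+06)³) rad/s ≈ 3.144 rad/s.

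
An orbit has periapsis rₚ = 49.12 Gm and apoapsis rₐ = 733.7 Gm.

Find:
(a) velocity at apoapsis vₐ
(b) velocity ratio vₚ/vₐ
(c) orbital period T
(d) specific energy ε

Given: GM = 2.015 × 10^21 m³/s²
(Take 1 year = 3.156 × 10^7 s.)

Convert to SI: rₚ = 49.12 Gm = 4.912e+10 m; rₐ = 733.7 Gm = 7.337e+11 m.
(a) With a = (rₚ + rₐ)/2 = 3.9141e+11 m, vₐ = √(GM (2/rₐ − 1/a)) = √(2.015e+21 · (2/7.337e+11 − 1/3.9141e+11)) m/s ≈ 1.856e+04 m/s
(b) Conservation of angular momentum (rₚvₚ = rₐvₐ) gives vₚ/vₐ = rₐ/rₚ = 7.337e+11/4.912e+10 ≈ 14.94
(c) With a = (rₚ + rₐ)/2 = 3.9141e+11 m, T = 2π √(a³/GM) = 2π √((3.9141e+11)³/2.015e+21) s ≈ 3.428e+07 s
(d) With a = (rₚ + rₐ)/2 = 3.9141e+11 m, ε = −GM/(2a) = −2.015e+21/(2 · 3.9141e+11) J/kg ≈ -2.574e+09 J/kg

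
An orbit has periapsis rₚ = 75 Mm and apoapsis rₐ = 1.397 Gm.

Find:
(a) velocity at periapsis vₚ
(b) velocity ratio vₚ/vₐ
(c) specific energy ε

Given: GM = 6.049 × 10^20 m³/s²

Convert to SI: rₚ = 75 Mm = 7.5e+07 m; rₐ = 1.397 Gm = 1.397e+09 m.
(a) With a = (rₚ + rₐ)/2 = 7.36e+08 m, vₚ = √(GM (2/rₚ − 1/a)) = √(6.049e+20 · (2/7.5e+07 − 1/7.36e+08)) m/s ≈ 3.913e+06 m/s
(b) Conservation of angular momentum (rₚvₚ = rₐvₐ) gives vₚ/vₐ = rₐ/rₚ = 1.397e+09/7.5e+07 ≈ 18.63
(c) With a = (rₚ + rₐ)/2 = 7.36e+08 m, ε = −GM/(2a) = −6.049e+20/(2 · 7.36e+08) J/kg ≈ -4.109e+11 J/kg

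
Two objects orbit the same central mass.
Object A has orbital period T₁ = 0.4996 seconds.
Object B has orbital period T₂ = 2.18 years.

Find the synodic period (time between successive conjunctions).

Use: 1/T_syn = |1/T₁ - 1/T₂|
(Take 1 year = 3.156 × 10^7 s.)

Convert to SI: T₂ = 2.18 years = 6.88008e+07 s.
T_syn = |T₁ · T₂ / (T₁ − T₂)|.
T_syn = |0.4996 · 6.88008e+07 / (0.4996 − 6.88008e+07)| s ≈ 0.4996 s = 0.4996 seconds.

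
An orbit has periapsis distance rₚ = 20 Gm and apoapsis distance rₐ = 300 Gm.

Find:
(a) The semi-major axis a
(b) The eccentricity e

Convert to SI: rₚ = 20 Gm = 2e+10 m; rₐ = 300 Gm = 3e+11 m.
(a) a = (rₚ + rₐ) / 2 = (2e+10 + 3e+11) / 2 ≈ 1.6e+11 m = 160 Gm.
(b) e = (rₐ − rₚ) / (rₐ + rₚ) = (3e+11 − 2e+10) / (3e+11 + 2e+10) ≈ 0.875.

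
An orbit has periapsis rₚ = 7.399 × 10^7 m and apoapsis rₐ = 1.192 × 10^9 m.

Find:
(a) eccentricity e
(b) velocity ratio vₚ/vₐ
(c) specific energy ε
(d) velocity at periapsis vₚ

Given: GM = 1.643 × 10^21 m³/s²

(a) e = (rₐ − rₚ)/(rₐ + rₚ) = (1.192e+09 − 7.399e+07)/(1.192e+09 + 7.399e+07) ≈ 0.8831
(b) Conservation of angular momentum (rₚvₚ = rₐvₐ) gives vₚ/vₐ = rₐ/rₚ = 1.192e+09/7.399e+07 ≈ 16.11
(c) With a = (rₚ + rₐ)/2 = 6.32995e+08 m, ε = −GM/(2a) = −1.643e+21/(2 · 6.32995e+08) J/kg ≈ -1.298e+12 J/kg
(d) With a = (rₚ + rₐ)/2 = 6.32995e+08 m, vₚ = √(GM (2/rₚ − 1/a)) = √(1.643e+21 · (2/7.399e+07 − 1/6.32995e+08)) m/s ≈ 6.467e+06 m/s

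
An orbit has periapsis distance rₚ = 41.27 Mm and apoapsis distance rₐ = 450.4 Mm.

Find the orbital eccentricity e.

Convert to SI: rₚ = 41.27 Mm = 4.127e+07 m; rₐ = 450.4 Mm = 4.504e+08 m.
e = (rₐ − rₚ) / (rₐ + rₚ).
e = (4.504e+08 − 4.127e+07) / (4.504e+08 + 4.127e+07) = 4.0913e+08 / 4.9167e+08 ≈ 0.8321.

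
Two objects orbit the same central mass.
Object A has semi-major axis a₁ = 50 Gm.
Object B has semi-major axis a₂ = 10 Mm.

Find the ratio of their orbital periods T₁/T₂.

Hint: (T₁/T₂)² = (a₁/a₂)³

Convert to SI: a₁ = 50 Gm = 5e+10 m; a₂ = 10 Mm = 1e+07 m.
From Kepler's third law, (T₁/T₂)² = (a₁/a₂)³, so T₁/T₂ = (a₁/a₂)^(3/2).
a₁/a₂ = 5e+10 / 1e+07 = 5000.
T₁/T₂ = (5000)^(3/2) ≈ 3.536e+05.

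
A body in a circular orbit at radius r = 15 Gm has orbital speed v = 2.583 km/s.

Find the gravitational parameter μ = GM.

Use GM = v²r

Convert to SI: r = 15 Gm = 1.5e+10 m; v = 2.583 km/s = 2583 m/s.
For a circular orbit v² = GM/r, so GM = v² · r.
GM = (2583)² · 1.5e+10 m³/s² ≈ 1.001e+17 m³/s² = 1.001 × 10^17 m³/s².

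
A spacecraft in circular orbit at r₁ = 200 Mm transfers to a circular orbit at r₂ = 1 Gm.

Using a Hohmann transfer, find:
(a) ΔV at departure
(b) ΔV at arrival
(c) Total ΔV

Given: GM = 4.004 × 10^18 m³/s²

Convert to SI: r₁ = 200 Mm = 2e+08 m; r₂ = 1 Gm = 1e+09 m.
Transfer semi-major axis: a_t = (r₁ + r₂)/2 = (2e+08 + 1e+09)/2 = 6e+08 m.
Circular speeds: v₁ = √(GM/r₁) = 141492 m/s, v₂ = √(GM/r₂) = 63277.2 m/s.
Transfer speeds (vis-viva v² = GM(2/r − 1/a_t)): v₁ᵗ = 182665 m/s, v₂ᵗ = 36533.1 m/s.
(a) ΔV₁ = |v₁ᵗ − v₁| ≈ 4.117e+04 m/s = 41.17 km/s.
(b) ΔV₂ = |v₂ − v₂ᵗ| ≈ 2.674e+04 m/s = 26.74 km/s.
(c) ΔV_total = ΔV₁ + ΔV₂ ≈ 6.792e+04 m/s = 67.92 km/s.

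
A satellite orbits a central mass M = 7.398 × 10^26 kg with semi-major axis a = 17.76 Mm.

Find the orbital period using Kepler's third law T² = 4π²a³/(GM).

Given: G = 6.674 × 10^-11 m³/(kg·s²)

Convert to SI: a = 17.76 Mm = 1.776e+07 m.
GM = G · M = 6.674e-11 · 7.398e+26 = 4.93743e+16 m³/s².
Kepler's third law: T = 2π √(a³ / GM).
Substituting a = 1.776e+07 m and GM = 4.93743e+16 m³/s²:
T = 2π √((1.776e+07)³ / 4.93743e+16) s
T ≈ 2116 s = 35.27 minutes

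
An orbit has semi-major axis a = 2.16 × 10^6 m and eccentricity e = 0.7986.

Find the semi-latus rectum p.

p = a (1 − e²).
p = 2.16e+06 · (1 − (0.7986)²) = 2.16e+06 · 0.362238 ≈ 7.824e+05 m = 7.824 × 10^5 m.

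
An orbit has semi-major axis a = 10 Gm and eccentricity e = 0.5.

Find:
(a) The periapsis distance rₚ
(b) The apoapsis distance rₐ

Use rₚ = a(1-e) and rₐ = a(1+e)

Convert to SI: a = 10 Gm = 1e+10 m.
(a) rₚ = a(1 − e) = 1e+10 · (1 − 0.5) = 1e+10 · 0.5 ≈ 5e+09 m = 5 Gm.
(b) rₐ = a(1 + e) = 1e+10 · (1 + 0.5) = 1e+10 · 1.5 ≈ 1.5e+10 m = 15 Gm.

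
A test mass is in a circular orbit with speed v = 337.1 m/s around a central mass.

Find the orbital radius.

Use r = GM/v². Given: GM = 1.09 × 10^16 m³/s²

For a circular orbit, v² = GM / r, so r = GM / v².
r = 1.09e+16 / (337.1)² m ≈ 9.592e+10 m = 9.592 × 10^10 m.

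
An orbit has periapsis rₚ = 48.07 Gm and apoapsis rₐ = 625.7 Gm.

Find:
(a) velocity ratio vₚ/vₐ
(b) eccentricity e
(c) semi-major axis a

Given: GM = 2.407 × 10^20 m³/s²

Convert to SI: rₚ = 48.07 Gm = 4.807e+10 m; rₐ = 625.7 Gm = 6.257e+11 m.
(a) Conservation of angular momentum (rₚvₚ = rₐvₐ) gives vₚ/vₐ = rₐ/rₚ = 6.257e+11/4.807e+10 ≈ 13.02
(b) e = (rₐ − rₚ)/(rₐ + rₚ) = (6.257e+11 − 4.807e+10)/(6.257e+11 + 4.807e+10) ≈ 0.8573
(c) a = (rₚ + rₐ)/2 = (4.807e+10 + 6.257e+11)/2 ≈ 3.369e+11 m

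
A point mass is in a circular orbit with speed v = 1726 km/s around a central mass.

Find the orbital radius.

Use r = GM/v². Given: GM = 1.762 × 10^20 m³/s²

Convert to SI: v = 1726 km/s = 1.726e+06 m/s.
For a circular orbit, v² = GM / r, so r = GM / v².
r = 1.762e+20 / (1.726e+06)² m ≈ 5.915e+07 m = 59.15 Mm.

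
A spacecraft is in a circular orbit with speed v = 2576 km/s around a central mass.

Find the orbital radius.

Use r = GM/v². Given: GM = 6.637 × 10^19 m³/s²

Convert to SI: v = 2576 km/s = 2.576e+06 m/s.
For a circular orbit, v² = GM / r, so r = GM / v².
r = 6.637e+19 / (2.576e+06)² m ≈ 1e+07 m = 10 Mm.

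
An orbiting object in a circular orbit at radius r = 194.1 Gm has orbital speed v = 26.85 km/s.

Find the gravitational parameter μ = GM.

Convert to SI: r = 194.1 Gm = 1.941e+11 m; v = 26.85 km/s = 26850 m/s.
For a circular orbit v² = GM/r, so GM = v² · r.
GM = (26850)² · 1.941e+11 m³/s² ≈ 1.399e+20 m³/s² = 1.399 × 10^20 m³/s².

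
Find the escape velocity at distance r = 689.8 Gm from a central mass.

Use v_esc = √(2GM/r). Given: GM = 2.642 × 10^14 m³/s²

Convert to SI: r = 689.8 Gm = 6.898e+11 m.
Escape velocity comes from setting total energy to zero: ½v² − GM/r = 0 ⇒ v_esc = √(2GM / r).
v_esc = √(2 · 2.642e+14 / 6.898e+11) m/s ≈ 27.68 m/s = 27.68 m/s.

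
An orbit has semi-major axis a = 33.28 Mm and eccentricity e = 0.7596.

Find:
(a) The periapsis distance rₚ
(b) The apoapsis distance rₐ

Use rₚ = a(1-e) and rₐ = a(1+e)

Convert to SI: a = 33.28 Mm = 3.328e+07 m.
(a) rₚ = a(1 − e) = 3.328e+07 · (1 − 0.7596) = 3.328e+07 · 0.2404 ≈ 8.001e+06 m = 8.001 Mm.
(b) rₐ = a(1 + e) = 3.328e+07 · (1 + 0.7596) = 3.328e+07 · 1.7596 ≈ 5.856e+07 m = 58.56 Mm.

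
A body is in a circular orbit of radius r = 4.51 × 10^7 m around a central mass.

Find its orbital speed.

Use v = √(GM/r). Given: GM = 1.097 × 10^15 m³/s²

For a circular orbit, gravity supplies the centripetal force, so v = √(GM / r).
v = √(1.097e+15 / 4.51e+07) m/s ≈ 4932 m/s = 4.932 km/s.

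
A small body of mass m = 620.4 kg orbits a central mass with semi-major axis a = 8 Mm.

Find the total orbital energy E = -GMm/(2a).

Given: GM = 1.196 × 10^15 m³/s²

Convert to SI: a = 8 Mm = 8e+06 m.
E = −GMm / (2a).
E = −1.196e+15 · 620.4 / (2 · 8e+06) J ≈ -4.637e+10 J = -46.37 GJ.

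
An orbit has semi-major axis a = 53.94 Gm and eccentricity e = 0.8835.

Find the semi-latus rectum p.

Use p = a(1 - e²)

Convert to SI: a = 53.94 Gm = 5.394e+10 m.
p = a (1 − e²).
p = 5.394e+10 · (1 − (0.8835)²) = 5.394e+10 · 0.219428 ≈ 1.184e+10 m = 11.84 Gm.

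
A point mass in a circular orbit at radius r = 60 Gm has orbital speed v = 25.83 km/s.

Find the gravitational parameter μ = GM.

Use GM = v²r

Convert to SI: r = 60 Gm = 6e+10 m; v = 25.83 km/s = 25830 m/s.
For a circular orbit v² = GM/r, so GM = v² · r.
GM = (25830)² · 6e+10 m³/s² ≈ 4.003e+19 m³/s² = 4.003 × 10^19 m³/s².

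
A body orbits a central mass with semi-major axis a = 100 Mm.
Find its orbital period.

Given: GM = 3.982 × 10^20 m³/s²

Convert to SI: a = 100 Mm = 1e+08 m.
Kepler's third law: T = 2π √(a³ / GM).
Substituting a = 1e+08 m and GM = 3.982e+20 m³/s²:
T = 2π √((1e+08)³ / 3.982e+20) s
T ≈ 314.9 s = 5.248 minutes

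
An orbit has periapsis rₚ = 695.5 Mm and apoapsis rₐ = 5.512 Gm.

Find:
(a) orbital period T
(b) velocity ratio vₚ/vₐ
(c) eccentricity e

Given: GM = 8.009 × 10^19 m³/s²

Convert to SI: rₚ = 695.5 Mm = 6.955e+08 m; rₐ = 5.512 Gm = 5.512e+09 m.
(a) With a = (rₚ + rₐ)/2 = 3.10375e+09 m, T = 2π √(a³/GM) = 2π √((3.10375e+09)³/8.009e+19) s ≈ 1.214e+05 s
(b) Conservation of angular momentum (rₚvₚ = rₐvₐ) gives vₚ/vₐ = rₐ/rₚ = 5.512e+09/6.955e+08 ≈ 7.925
(c) e = (rₐ − rₚ)/(rₐ + rₚ) = (5.512e+09 − 6.955e+08)/(5.512e+09 + 6.955e+08) ≈ 0.7759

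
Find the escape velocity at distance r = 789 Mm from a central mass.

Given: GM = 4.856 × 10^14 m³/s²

Convert to SI: r = 789 Mm = 7.89e+08 m.
Escape velocity comes from setting total energy to zero: ½v² − GM/r = 0 ⇒ v_esc = √(2GM / r).
v_esc = √(2 · 4.856e+14 / 7.89e+08) m/s ≈ 1109 m/s = 1.109 km/s.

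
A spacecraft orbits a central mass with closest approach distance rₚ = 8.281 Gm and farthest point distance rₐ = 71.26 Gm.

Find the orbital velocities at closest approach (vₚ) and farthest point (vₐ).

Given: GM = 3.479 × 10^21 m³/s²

Convert to SI: rₚ = 8.281 Gm = 8.281e+09 m; rₐ = 71.26 Gm = 7.126e+10 m.
Use the vis-viva equation v² = GM(2/r − 1/a) with a = (rₚ + rₐ)/2 = (8.281e+09 + 7.126e+10)/2 = 3.97705e+10 m.
vₚ = √(GM · (2/rₚ − 1/a)) = √(3.479e+21 · (2/8.281e+09 − 1/3.97705e+10)) m/s ≈ 8.676e+05 m/s = 867.6 km/s.
vₐ = √(GM · (2/rₐ − 1/a)) = √(3.479e+21 · (2/7.126e+10 − 1/3.97705e+10)) m/s ≈ 1.008e+05 m/s = 100.8 km/s.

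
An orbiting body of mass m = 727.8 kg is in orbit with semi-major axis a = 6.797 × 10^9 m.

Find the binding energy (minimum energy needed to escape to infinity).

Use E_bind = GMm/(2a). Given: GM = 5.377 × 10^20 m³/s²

Total orbital energy is E = −GMm/(2a); binding energy is E_bind = −E = GMm/(2a).
E_bind = 5.377e+20 · 727.8 / (2 · 6.797e+09) J ≈ 2.879e+13 J = 28.79 TJ.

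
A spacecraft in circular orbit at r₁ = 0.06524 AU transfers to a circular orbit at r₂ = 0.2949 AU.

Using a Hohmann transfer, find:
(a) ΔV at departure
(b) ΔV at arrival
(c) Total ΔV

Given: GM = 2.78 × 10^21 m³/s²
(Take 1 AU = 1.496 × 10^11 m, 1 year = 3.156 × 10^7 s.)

Convert to SI: r₁ = 0.06524 AU = 9.7599e+09 m; r₂ = 0.2949 AU = 4.4117e+10 m.
Transfer semi-major axis: a_t = (r₁ + r₂)/2 = (9.7599e+09 + 4.4117e+10)/2 = 2.69385e+10 m.
Circular speeds: v₁ = √(GM/r₁) = 533703 m/s, v₂ = √(GM/r₂) = 251026 m/s.
Transfer speeds (vis-viva v² = GM(2/r − 1/a_t)): v₁ᵗ = 682993 m/s, v₂ᵗ = 151097 m/s.
(a) ΔV₁ = |v₁ᵗ − v₁| ≈ 1.493e+05 m/s = 31.49 AU/year.
(b) ΔV₂ = |v₂ − v₂ᵗ| ≈ 9.993e+04 m/s = 21.08 AU/year.
(c) ΔV_total = ΔV₁ + ΔV₂ ≈ 2.492e+05 m/s = 52.58 AU/year.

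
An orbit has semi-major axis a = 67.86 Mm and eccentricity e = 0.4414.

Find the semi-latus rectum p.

Convert to SI: a = 67.86 Mm = 6.786e+07 m.
p = a (1 − e²).
p = 6.786e+07 · (1 − (0.4414)²) = 6.786e+07 · 0.805166 ≈ 5.464e+07 m = 54.64 Mm.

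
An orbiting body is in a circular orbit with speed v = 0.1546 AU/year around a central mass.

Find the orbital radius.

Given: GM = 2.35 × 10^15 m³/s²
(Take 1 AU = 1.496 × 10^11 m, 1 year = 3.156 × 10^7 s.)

Convert to SI: v = 0.1546 AU/year = 732.831 m/s.
For a circular orbit, v² = GM / r, so r = GM / v².
r = 2.35e+15 / (732.831)² m ≈ 4.376e+09 m = 0.02925 AU.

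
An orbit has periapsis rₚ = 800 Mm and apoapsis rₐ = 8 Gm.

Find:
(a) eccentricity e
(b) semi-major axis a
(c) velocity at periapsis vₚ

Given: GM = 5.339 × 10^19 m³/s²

Convert to SI: rₚ = 800 Mm = 8e+08 m; rₐ = 8 Gm = 8e+09 m.
(a) e = (rₐ − rₚ)/(rₐ + rₚ) = (8e+09 − 8e+08)/(8e+09 + 8e+08) ≈ 0.8182
(b) a = (rₚ + rₐ)/2 = (8e+08 + 8e+09)/2 ≈ 4.4e+09 m
(c) With a = (rₚ + rₐ)/2 = 4.4e+09 m, vₚ = √(GM (2/rₚ − 1/a)) = √(5.339e+19 · (2/8e+08 − 1/4.4e+09)) m/s ≈ 3.483e+05 m/s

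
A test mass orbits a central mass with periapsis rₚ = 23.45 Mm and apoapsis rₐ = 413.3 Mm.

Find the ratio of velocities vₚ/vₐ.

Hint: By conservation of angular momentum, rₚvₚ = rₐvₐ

Convert to SI: rₚ = 23.45 Mm = 2.345e+07 m; rₐ = 413.3 Mm = 4.133e+08 m.
Conservation of angular momentum gives rₚvₚ = rₐvₐ, so vₚ/vₐ = rₐ/rₚ.
vₚ/vₐ = 4.133e+08 / 2.345e+07 ≈ 17.62.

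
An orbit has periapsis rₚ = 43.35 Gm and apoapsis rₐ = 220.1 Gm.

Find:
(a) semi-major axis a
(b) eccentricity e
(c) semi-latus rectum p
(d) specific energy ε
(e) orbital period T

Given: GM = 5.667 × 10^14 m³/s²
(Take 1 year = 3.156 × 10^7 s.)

Convert to SI: rₚ = 43.35 Gm = 4.335e+10 m; rₐ = 220.1 Gm = 2.201e+11 m.
(a) a = (rₚ + rₐ)/2 = (4.335e+10 + 2.201e+11)/2 ≈ 1.317e+11 m
(b) e = (rₐ − rₚ)/(rₐ + rₚ) = (2.201e+11 − 4.335e+10)/(2.201e+11 + 4.335e+10) ≈ 0.6709
(c) From a = (rₚ + rₐ)/2 = 1.31725e+11 m and e = (rₐ − rₚ)/(rₐ + rₚ) = 0.670905, p = a(1 − e²) = 1.31725e+11 · (1 − (0.670905)²) ≈ 7.243e+10 m
(d) With a = (rₚ + rₐ)/2 = 1.31725e+11 m, ε = −GM/(2a) = −5.667e+14/(2 · 1.31725e+11) J/kg ≈ -2151 J/kg
(e) With a = (rₚ + rₐ)/2 = 1.31725e+11 m, T = 2π √(a³/GM) = 2π √((1.31725e+11)³/5.667e+14) s ≈ 1.262e+10 s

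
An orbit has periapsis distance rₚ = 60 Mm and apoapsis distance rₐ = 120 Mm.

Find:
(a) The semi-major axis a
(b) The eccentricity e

Convert to SI: rₚ = 60 Mm = 6e+07 m; rₐ = 120 Mm = 1.2e+08 m.
(a) a = (rₚ + rₐ) / 2 = (6e+07 + 1.2e+08) / 2 ≈ 9e+07 m = 90 Mm.
(b) e = (rₐ − rₚ) / (rₐ + rₚ) = (1.2e+08 − 6e+07) / (1.2e+08 + 6e+07) ≈ 0.3333.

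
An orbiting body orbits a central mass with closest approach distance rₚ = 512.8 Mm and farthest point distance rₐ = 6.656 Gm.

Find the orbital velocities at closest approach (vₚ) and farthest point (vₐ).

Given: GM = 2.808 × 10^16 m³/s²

Convert to SI: rₚ = 512.8 Mm = 5.128e+08 m; rₐ = 6.656 Gm = 6.656e+09 m.
Use the vis-viva equation v² = GM(2/r − 1/a) with a = (rₚ + rₐ)/2 = (5.128e+08 + 6.656e+09)/2 = 3.5844e+09 m.
vₚ = √(GM · (2/rₚ − 1/a)) = √(2.808e+16 · (2/5.128e+08 − 1/3.5844e+09)) m/s ≈ 1.008e+04 m/s = 10.08 km/s.
vₐ = √(GM · (2/rₐ − 1/a)) = √(2.808e+16 · (2/6.656e+09 − 1/3.5844e+09)) m/s ≈ 776.9 m/s = 776.9 m/s.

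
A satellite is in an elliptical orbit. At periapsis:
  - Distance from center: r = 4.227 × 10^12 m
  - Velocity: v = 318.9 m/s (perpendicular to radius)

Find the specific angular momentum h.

With v perpendicular to r, h = r · v.
h = 4.227e+12 · 318.9 m²/s ≈ 1.348e+15 m²/s.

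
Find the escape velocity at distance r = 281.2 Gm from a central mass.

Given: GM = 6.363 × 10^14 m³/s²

Convert to SI: r = 281.2 Gm = 2.812e+11 m.
Escape velocity comes from setting total energy to zero: ½v² − GM/r = 0 ⇒ v_esc = √(2GM / r).
v_esc = √(2 · 6.363e+14 / 2.812e+11) m/s ≈ 67.27 m/s = 67.27 m/s.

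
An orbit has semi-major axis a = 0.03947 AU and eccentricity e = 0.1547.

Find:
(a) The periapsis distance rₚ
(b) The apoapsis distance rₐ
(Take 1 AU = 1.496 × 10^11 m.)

Convert to SI: a = 0.03947 AU = 5.90471e+09 m.
(a) rₚ = a(1 − e) = 5.90471e+09 · (1 − 0.1547) = 5.90471e+09 · 0.8453 ≈ 4.991e+09 m = 0.03336 AU.
(b) rₐ = a(1 + e) = 5.90471e+09 · (1 + 0.1547) = 5.90471e+09 · 1.1547 ≈ 6.818e+09 m = 0.04558 AU.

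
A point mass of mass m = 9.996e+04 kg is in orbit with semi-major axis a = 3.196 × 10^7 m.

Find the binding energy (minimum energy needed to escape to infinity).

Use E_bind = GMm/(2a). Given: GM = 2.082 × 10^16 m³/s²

Total orbital energy is E = −GMm/(2a); binding energy is E_bind = −E = GMm/(2a).
E_bind = 2.082e+16 · 9.996e+04 / (2 · 3.196e+07) J ≈ 3.256e+13 J = 32.56 TJ.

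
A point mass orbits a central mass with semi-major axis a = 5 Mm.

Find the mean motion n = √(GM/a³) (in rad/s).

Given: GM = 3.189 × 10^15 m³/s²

Convert to SI: a = 5 Mm = 5e+06 m.
n = √(GM / a³).
n = √(3.189e+15 / (5e+06)³) rad/s ≈ 0.005051 rad/s.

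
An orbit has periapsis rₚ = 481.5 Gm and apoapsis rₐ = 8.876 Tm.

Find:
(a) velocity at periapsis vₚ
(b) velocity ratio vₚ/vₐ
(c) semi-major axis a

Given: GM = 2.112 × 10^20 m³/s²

Convert to SI: rₚ = 481.5 Gm = 4.815e+11 m; rₐ = 8.876 Tm = 8.876e+12 m.
(a) With a = (rₚ + rₐ)/2 = 4.67875e+12 m, vₚ = √(GM (2/rₚ − 1/a)) = √(2.112e+20 · (2/4.815e+11 − 1/4.67875e+12)) m/s ≈ 2.885e+04 m/s
(b) Conservation of angular momentum (rₚvₚ = rₐvₐ) gives vₚ/vₐ = rₐ/rₚ = 8.876e+12/4.815e+11 ≈ 18.43
(c) a = (rₚ + rₐ)/2 = (4.815e+11 + 8.876e+12)/2 ≈ 4.679e+12 m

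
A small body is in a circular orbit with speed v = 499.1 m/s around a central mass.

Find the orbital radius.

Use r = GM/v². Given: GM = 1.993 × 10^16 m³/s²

For a circular orbit, v² = GM / r, so r = GM / v².
r = 1.993e+16 / (499.1)² m ≈ 8.001e+10 m = 80.01 Gm.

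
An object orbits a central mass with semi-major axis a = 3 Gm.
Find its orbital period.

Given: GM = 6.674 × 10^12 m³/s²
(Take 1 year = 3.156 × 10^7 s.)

Convert to SI: a = 3 Gm = 3e+09 m.
Kepler's third law: T = 2π √(a³ / GM).
Substituting a = 3e+09 m and GM = 6.674e+12 m³/s²:
T = 2π √((3e+09)³ / 6.674e+12) s
T ≈ 3.996e+08 s = 12.66 years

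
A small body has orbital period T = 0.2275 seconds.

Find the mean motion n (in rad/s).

n = 2π / T.
n = 2π / 0.2275 s ≈ 27.62 rad/s.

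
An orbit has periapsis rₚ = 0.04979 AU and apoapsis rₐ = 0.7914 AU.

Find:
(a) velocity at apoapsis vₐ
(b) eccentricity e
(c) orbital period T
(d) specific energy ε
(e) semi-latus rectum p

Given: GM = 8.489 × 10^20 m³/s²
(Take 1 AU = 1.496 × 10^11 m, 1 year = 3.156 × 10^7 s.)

Convert to SI: rₚ = 0.04979 AU = 7.44858e+09 m; rₐ = 0.7914 AU = 1.18393e+11 m.
(a) With a = (rₚ + rₐ)/2 = 6.2921e+10 m, vₐ = √(GM (2/rₐ − 1/a)) = √(8.489e+20 · (2/1.18393e+11 − 1/6.2921e+10)) m/s ≈ 2.913e+04 m/s
(b) e = (rₐ − rₚ)/(rₐ + rₚ) = (1.18393e+11 − 7.44858e+09)/(1.18393e+11 + 7.44858e+09) ≈ 0.8816
(c) With a = (rₚ + rₐ)/2 = 6.2921e+10 m, T = 2π √(a³/GM) = 2π √((6.2921e+10)³/8.489e+20) s ≈ 3.404e+06 s
(d) With a = (rₚ + rₐ)/2 = 6.2921e+10 m, ε = −GM/(2a) = −8.489e+20/(2 · 6.2921e+10) J/kg ≈ -6.746e+09 J/kg
(e) From a = (rₚ + rₐ)/2 = 6.2921e+10 m and e = (rₐ − rₚ)/(rₐ + rₚ) = 0.88162, p = a(1 − e²) = 6.2921e+10 · (1 − (0.88162)²) ≈ 1.402e+10 m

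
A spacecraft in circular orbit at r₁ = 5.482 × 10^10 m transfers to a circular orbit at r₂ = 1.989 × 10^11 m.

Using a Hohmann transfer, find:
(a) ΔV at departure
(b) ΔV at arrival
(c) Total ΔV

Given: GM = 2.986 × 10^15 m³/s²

Transfer semi-major axis: a_t = (r₁ + r₂)/2 = (5.482e+10 + 1.989e+11)/2 = 1.2686e+11 m.
Circular speeds: v₁ = √(GM/r₁) = 233.386 m/s, v₂ = √(GM/r₂) = 122.526 m/s.
Transfer speeds (vis-viva v² = GM(2/r − 1/a_t)): v₁ᵗ = 292.234 m/s, v₂ᵗ = 80.5443 m/s.
(a) ΔV₁ = |v₁ᵗ − v₁| ≈ 58.85 m/s = 58.85 m/s.
(b) ΔV₂ = |v₂ − v₂ᵗ| ≈ 41.98 m/s = 41.98 m/s.
(c) ΔV_total = ΔV₁ + ΔV₂ ≈ 100.8 m/s = 100.8 m/s.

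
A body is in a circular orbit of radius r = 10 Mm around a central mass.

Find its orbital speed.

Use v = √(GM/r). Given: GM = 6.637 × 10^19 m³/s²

Convert to SI: r = 10 Mm = 1e+07 m.
For a circular orbit, gravity supplies the centripetal force, so v = √(GM / r).
v = √(6.637e+19 / 1e+07) m/s ≈ 2.576e+06 m/s = 2576 km/s.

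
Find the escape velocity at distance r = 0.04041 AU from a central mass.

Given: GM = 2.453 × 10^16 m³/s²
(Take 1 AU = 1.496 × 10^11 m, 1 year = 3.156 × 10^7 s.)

Convert to SI: r = 0.04041 AU = 6.04534e+09 m.
Escape velocity comes from setting total energy to zero: ½v² − GM/r = 0 ⇒ v_esc = √(2GM / r).
v_esc = √(2 · 2.453e+16 / 6.04534e+09) m/s ≈ 2849 m/s = 0.601 AU/year.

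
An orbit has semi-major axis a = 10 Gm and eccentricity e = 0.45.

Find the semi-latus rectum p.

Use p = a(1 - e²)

Convert to SI: a = 10 Gm = 1e+10 m.
p = a (1 − e²).
p = 1e+10 · (1 − (0.45)²) = 1e+10 · 0.7975 ≈ 7.975e+09 m = 7.975 Gm.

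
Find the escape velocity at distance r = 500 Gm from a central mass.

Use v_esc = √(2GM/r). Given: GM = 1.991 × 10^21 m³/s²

Convert to SI: r = 500 Gm = 5e+11 m.
Escape velocity comes from setting total energy to zero: ½v² − GM/r = 0 ⇒ v_esc = √(2GM / r).
v_esc = √(2 · 1.991e+21 / 5e+11) m/s ≈ 8.924e+04 m/s = 89.24 km/s.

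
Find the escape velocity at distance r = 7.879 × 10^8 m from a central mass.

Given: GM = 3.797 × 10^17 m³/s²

Escape velocity comes from setting total energy to zero: ½v² − GM/r = 0 ⇒ v_esc = √(2GM / r).
v_esc = √(2 · 3.797e+17 / 7.879e+08) m/s ≈ 3.105e+04 m/s = 31.05 km/s.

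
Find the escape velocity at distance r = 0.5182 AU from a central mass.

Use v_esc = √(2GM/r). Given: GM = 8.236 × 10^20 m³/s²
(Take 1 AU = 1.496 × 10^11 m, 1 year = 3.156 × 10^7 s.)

Convert to SI: r = 0.5182 AU = 7.75227e+10 m.
Escape velocity comes from setting total energy to zero: ½v² − GM/r = 0 ⇒ v_esc = √(2GM / r).
v_esc = √(2 · 8.236e+20 / 7.75227e+10) m/s ≈ 1.458e+05 m/s = 30.75 AU/year.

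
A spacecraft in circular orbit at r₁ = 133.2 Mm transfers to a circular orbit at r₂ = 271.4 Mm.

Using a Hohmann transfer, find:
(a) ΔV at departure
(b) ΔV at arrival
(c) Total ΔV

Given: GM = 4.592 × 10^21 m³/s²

Convert to SI: r₁ = 133.2 Mm = 1.332e+08 m; r₂ = 271.4 Mm = 2.714e+08 m.
Transfer semi-major axis: a_t = (r₁ + r₂)/2 = (1.332e+08 + 2.714e+08)/2 = 2.023e+08 m.
Circular speeds: v₁ = √(GM/r₁) = 5.8715e+06 m/s, v₂ = √(GM/r₂) = 4.11335e+06 m/s.
Transfer speeds (vis-viva v² = GM(2/r − 1/a_t)): v₁ᵗ = 6.80073e+06 m/s, v₂ᵗ = 3.33772e+06 m/s.
(a) ΔV₁ = |v₁ᵗ − v₁| ≈ 9.292e+05 m/s = 929.2 km/s.
(b) ΔV₂ = |v₂ − v₂ᵗ| ≈ 7.756e+05 m/s = 775.6 km/s.
(c) ΔV_total = ΔV₁ + ΔV₂ ≈ 1.705e+06 m/s = 1705 km/s.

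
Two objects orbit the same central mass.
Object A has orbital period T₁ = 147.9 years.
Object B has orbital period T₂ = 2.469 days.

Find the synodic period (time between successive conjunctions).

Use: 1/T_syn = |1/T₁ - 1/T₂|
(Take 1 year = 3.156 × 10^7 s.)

Convert to SI: T₁ = 147.9 years = 4.66772e+09 s; T₂ = 2.469 days = 213322 s.
T_syn = |T₁ · T₂ / (T₁ − T₂)|.
T_syn = |4.66772e+09 · 213322 / (4.66772e+09 − 213322)| s ≈ 2.133e+05 s = 2.469 days.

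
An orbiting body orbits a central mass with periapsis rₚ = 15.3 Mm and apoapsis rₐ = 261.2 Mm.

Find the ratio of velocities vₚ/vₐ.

Convert to SI: rₚ = 15.3 Mm = 1.53e+07 m; rₐ = 261.2 Mm = 2.612e+08 m.
Conservation of angular momentum gives rₚvₚ = rₐvₐ, so vₚ/vₐ = rₐ/rₚ.
vₚ/vₐ = 2.612e+08 / 1.53e+07 ≈ 17.07.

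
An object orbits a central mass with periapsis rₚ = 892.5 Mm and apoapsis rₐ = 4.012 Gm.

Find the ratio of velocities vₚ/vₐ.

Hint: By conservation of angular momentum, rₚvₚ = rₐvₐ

Convert to SI: rₚ = 892.5 Mm = 8.925e+08 m; rₐ = 4.012 Gm = 4.012e+09 m.
Conservation of angular momentum gives rₚvₚ = rₐvₐ, so vₚ/vₐ = rₐ/rₚ.
vₚ/vₐ = 4.012e+09 / 8.925e+08 ≈ 4.495.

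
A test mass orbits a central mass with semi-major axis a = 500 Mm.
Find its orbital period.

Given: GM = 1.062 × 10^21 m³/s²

Convert to SI: a = 500 Mm = 5e+08 m.
Kepler's third law: T = 2π √(a³ / GM).
Substituting a = 5e+08 m and GM = 1.062e+21 m³/s²:
T = 2π √((5e+08)³ / 1.062e+21) s
T ≈ 2156 s = 35.93 minutes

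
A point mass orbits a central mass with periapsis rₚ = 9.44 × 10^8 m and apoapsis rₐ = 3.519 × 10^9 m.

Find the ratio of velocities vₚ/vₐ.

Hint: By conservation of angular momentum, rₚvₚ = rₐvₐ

Conservation of angular momentum gives rₚvₚ = rₐvₐ, so vₚ/vₐ = rₐ/rₚ.
vₚ/vₐ = 3.519e+09 / 9.44e+08 ≈ 3.728.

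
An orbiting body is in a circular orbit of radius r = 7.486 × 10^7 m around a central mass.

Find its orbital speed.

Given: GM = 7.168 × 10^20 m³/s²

For a circular orbit, gravity supplies the centripetal force, so v = √(GM / r).
v = √(7.168e+20 / 7.486e+07) m/s ≈ 3.094e+06 m/s = 3094 km/s.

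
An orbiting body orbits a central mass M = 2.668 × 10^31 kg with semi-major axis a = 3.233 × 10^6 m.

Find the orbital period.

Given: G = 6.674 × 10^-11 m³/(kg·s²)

GM = G · M = 6.674e-11 · 2.668e+31 = 1.78062e+21 m³/s².
Kepler's third law: T = 2π √(a³ / GM).
Substituting a = 3.233e+06 m and GM = 1.78062e+21 m³/s²:
T = 2π √((3.233e+06)³ / 1.78062e+21) s
T ≈ 0.8656 s = 0.8656 seconds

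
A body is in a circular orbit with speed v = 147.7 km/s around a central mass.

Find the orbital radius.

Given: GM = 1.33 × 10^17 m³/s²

Convert to SI: v = 147.7 km/s = 147700 m/s.
For a circular orbit, v² = GM / r, so r = GM / v².
r = 1.33e+17 / (147700)² m ≈ 6.097e+06 m = 6.097 Mm.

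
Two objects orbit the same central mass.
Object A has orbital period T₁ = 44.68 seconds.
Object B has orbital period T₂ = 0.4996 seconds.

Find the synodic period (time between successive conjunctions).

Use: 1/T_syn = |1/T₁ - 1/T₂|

T_syn = |T₁ · T₂ / (T₁ − T₂)|.
T_syn = |44.68 · 0.4996 / (44.68 − 0.4996)| s ≈ 0.5052 s = 0.5052 seconds.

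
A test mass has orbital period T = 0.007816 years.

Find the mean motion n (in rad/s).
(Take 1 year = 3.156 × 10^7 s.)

Convert to SI: T = 0.007816 years = 246673 s.
n = 2π / T.
n = 2π / 246673 s ≈ 2.547e-05 rad/s.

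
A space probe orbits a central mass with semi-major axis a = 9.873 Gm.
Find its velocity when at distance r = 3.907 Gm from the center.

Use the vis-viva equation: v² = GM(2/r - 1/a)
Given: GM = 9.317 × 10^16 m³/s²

Convert to SI: a = 9.873 Gm = 9.873e+09 m; r = 3.907 Gm = 3.907e+09 m.
Vis-viva: v = √(GM · (2/r − 1/a)).
2/r − 1/a = 2/3.907e+09 − 1/9.873e+09 = 4.10615e-10 m⁻¹.
v = √(9.317e+16 · 4.10615e-10) m/s ≈ 6185 m/s = 6.185 km/s.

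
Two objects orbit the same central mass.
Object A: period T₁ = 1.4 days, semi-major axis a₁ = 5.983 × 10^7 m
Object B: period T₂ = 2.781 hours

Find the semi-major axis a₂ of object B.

Convert to SI: T₁ = 1.4 days = 120960 s; T₂ = 2.781 hours = 10011.6 s.
Kepler's third law: (T₁/T₂)² = (a₁/a₂)³ ⇒ a₂ = a₁ · (T₂/T₁)^(2/3).
T₂/T₁ = 10011.6 / 120960 = 0.0827679.
a₂ = 5.983e+07 · (0.0827679)^(2/3) m ≈ 1.136e+07 m = 1.136 × 10^7 m.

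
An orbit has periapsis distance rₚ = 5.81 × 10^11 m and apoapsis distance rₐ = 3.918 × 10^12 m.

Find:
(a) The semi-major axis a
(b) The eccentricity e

(a) a = (rₚ + rₐ) / 2 = (5.81e+11 + 3.918e+12) / 2 ≈ 2.25e+12 m = 2.249 × 10^12 m.
(b) e = (rₐ − rₚ) / (rₐ + rₚ) = (3.918e+12 − 5.81e+11) / (3.918e+12 + 5.81e+11) ≈ 0.7417.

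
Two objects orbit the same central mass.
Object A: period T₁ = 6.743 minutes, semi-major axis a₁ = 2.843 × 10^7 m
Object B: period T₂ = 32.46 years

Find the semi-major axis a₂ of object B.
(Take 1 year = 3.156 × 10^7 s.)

Convert to SI: T₁ = 6.743 minutes = 404.58 s; T₂ = 32.46 years = 1.02444e+09 s.
Kepler's third law: (T₁/T₂)² = (a₁/a₂)³ ⇒ a₂ = a₁ · (T₂/T₁)^(2/3).
T₂/T₁ = 1.02444e+09 / 404.58 = 2.5321e+06.
a₂ = 2.843e+07 · (2.5321e+06)^(2/3) m ≈ 5.282e+11 m = 5.282 × 10^11 m.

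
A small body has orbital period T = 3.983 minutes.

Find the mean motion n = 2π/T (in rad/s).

Convert to SI: T = 3.983 minutes = 238.98 s.
n = 2π / T.
n = 2π / 238.98 s ≈ 0.02629 rad/s.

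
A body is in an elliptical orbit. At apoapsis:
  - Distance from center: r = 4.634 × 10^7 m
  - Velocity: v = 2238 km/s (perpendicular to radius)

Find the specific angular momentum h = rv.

Convert to SI: v = 2238 km/s = 2.238e+06 m/s.
With v perpendicular to r, h = r · v.
h = 4.634e+07 · 2.238e+06 m²/s ≈ 1.037e+14 m²/s.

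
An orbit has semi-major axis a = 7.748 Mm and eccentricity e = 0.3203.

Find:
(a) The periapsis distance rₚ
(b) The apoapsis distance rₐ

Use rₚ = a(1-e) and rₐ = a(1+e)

Convert to SI: a = 7.748 Mm = 7.748e+06 m.
(a) rₚ = a(1 − e) = 7.748e+06 · (1 − 0.3203) = 7.748e+06 · 0.6797 ≈ 5.266e+06 m = 5.266 Mm.
(b) rₐ = a(1 + e) = 7.748e+06 · (1 + 0.3203) = 7.748e+06 · 1.3203 ≈ 1.023e+07 m = 10.23 Mm.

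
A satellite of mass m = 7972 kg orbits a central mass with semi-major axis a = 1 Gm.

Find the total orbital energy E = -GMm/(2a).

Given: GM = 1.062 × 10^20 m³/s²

Convert to SI: a = 1 Gm = 1e+09 m.
E = −GMm / (2a).
E = −1.062e+20 · 7972 / (2 · 1e+09) J ≈ -4.233e+14 J = -423.3 TJ.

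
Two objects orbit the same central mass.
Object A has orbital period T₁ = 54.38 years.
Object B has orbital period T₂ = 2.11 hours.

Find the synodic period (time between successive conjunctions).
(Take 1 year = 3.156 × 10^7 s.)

Convert to SI: T₁ = 54.38 years = 1.71623e+09 s; T₂ = 2.11 hours = 7596 s.
T_syn = |T₁ · T₂ / (T₁ − T₂)|.
T_syn = |1.71623e+09 · 7596 / (1.71623e+09 − 7596)| s ≈ 7596 s = 2.11 hours.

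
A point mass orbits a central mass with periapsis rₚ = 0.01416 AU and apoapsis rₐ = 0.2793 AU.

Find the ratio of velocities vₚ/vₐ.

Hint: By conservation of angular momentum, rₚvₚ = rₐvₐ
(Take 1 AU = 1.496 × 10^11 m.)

Convert to SI: rₚ = 0.01416 AU = 2.11834e+09 m; rₐ = 0.2793 AU = 4.17833e+10 m.
Conservation of angular momentum gives rₚvₚ = rₐvₐ, so vₚ/vₐ = rₐ/rₚ.
vₚ/vₐ = 4.17833e+10 / 2.11834e+09 ≈ 19.72.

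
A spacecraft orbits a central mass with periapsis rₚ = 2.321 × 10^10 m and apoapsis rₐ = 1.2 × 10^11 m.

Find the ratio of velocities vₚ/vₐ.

Conservation of angular momentum gives rₚvₚ = rₐvₐ, so vₚ/vₐ = rₐ/rₚ.
vₚ/vₐ = 1.2e+11 / 2.321e+10 ≈ 5.17.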